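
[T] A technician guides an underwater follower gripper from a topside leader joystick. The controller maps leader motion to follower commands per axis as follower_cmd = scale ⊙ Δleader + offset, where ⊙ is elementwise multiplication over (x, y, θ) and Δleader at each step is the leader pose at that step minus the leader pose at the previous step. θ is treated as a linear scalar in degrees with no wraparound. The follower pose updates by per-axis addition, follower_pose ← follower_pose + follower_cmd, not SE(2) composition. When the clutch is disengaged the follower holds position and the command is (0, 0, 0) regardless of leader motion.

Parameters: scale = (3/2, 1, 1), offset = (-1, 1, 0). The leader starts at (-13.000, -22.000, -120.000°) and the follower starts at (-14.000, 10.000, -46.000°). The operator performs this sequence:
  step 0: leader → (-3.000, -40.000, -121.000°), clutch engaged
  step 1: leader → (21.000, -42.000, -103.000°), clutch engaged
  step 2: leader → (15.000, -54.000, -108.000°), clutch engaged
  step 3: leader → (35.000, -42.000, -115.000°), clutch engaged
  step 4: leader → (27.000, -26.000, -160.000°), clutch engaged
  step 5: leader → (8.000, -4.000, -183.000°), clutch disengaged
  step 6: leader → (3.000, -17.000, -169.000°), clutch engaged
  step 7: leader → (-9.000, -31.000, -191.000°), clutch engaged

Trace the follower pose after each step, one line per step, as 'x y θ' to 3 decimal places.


0.000 -7.000 -47.000
35.000 -8.000 -29.000
25.000 -19.000 -34.000
54.000 -6.000 -41.000
41.000 11.000 -86.000
41.000 11.000 -86.000
32.500 -1.000 -72.000
13.500 -14.000 -94.000

step 0: Δleader=(10.000, -18.000, -1.000°), engaged; cmd=(14.000, -17.000, -1.000°) → follower=(0.000, -7.000, -47.000°)
step 1: Δleader=(24.000, -2.000, 18.000°), engaged; cmd=(35.000, -1.000, 18.000°) → follower=(35.000, -8.000, -29.000°)
step 2: Δleader=(-6.000, -12.000, -5.000°), engaged; cmd=(-10.000, -11.000, -5.000°) → follower=(25.000, -19.000, -34.000°)
step 3: Δleader=(20.000, 12.000, -7.000°), engaged; cmd=(29.000, 13.000, -7.000°) → follower=(54.000, -6.000, -41.000°)
step 4: Δleader=(-8.000, 16.000, -45.000°), engaged; cmd=(-13.000, 17.000, -45.000°) → follower=(41.000, 11.000, -86.000°)
step 5: Δleader=(-19.000, 22.000, -23.000°), disengaged; cmd=(0,0,0) → follower holds at (41.000, 11.000, -86.000°)
step 6: Δleader=(-5.000, -13.000, 14.000°), engaged; cmd=(-8.500, -12.000, 14.000°) → follower=(32.500, -1.000, -72.000°)
step 7: Δleader=(-12.000, -14.000, -22.000°), engaged; cmd=(-19.000, -13.000, -22.000°) → follower=(13.500, -14.000, -94.000°)


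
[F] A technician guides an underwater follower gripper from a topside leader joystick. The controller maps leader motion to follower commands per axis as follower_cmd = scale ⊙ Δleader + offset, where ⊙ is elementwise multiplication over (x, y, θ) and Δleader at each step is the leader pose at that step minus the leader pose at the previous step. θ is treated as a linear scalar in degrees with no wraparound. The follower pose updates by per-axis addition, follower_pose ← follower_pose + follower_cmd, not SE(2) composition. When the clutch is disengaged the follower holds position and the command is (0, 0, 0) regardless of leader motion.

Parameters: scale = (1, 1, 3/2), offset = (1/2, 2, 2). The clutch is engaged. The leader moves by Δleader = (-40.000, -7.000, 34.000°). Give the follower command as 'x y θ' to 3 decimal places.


-39.500 -5.000 53.000

axis x: 1·-40.000 + 1/2 = -39.500
axis y: 1·-7.000 + 2 = -5.000
axis θ: 3/2·34.000 + 2 = 53.000


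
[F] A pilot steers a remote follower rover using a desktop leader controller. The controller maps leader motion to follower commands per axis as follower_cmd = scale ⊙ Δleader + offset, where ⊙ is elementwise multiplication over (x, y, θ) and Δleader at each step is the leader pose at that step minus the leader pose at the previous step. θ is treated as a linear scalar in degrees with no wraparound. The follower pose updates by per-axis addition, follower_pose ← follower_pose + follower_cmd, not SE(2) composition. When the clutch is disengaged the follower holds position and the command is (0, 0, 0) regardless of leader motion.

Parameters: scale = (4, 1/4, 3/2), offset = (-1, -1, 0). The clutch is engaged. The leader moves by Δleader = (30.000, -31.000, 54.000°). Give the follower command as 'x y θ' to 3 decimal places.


axis x: 4·30.000 + -1 = 119.000
axis y: 1/4·-31.000 + -1 = -8.750
axis θ: 3/2·54.000 + 0 = 81.000

119.000 -8.750 81.000


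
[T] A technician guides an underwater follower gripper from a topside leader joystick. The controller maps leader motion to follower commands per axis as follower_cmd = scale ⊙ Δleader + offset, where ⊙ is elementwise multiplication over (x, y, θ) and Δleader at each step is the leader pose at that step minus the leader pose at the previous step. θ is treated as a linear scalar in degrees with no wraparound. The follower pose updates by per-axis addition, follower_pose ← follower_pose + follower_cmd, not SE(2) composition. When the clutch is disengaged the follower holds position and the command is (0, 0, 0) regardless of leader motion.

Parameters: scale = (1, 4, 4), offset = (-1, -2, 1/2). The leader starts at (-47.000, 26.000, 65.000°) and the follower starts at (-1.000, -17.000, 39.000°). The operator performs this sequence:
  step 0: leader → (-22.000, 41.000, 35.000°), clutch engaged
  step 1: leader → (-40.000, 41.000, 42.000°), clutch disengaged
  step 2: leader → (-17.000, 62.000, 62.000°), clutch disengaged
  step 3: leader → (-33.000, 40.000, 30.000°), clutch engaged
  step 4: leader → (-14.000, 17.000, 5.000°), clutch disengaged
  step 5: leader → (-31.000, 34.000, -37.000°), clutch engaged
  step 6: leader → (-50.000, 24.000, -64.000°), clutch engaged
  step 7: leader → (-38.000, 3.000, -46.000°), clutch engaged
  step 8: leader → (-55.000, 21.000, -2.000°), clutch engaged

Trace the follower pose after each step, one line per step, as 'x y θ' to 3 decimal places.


23.000 41.000 -80.500
23.000 41.000 -80.500
23.000 41.000 -80.500
6.000 -49.000 -208.000
6.000 -49.000 -208.000
-12.000 17.000 -375.500
-32.000 -25.000 -483.000
-21.000 -111.000 -410.500
-39.000 -41.000 -234.000

step 0: Δleader=(25.000, 15.000, -30.000°), engaged; cmd=(24.000, 58.000, -119.500°) → follower=(23.000, 41.000, -80.500°)
step 1: Δleader=(-18.000, 0.000, 7.000°), disengaged; cmd=(0,0,0) → follower holds at (23.000, 41.000, -80.500°)
step 2: Δleader=(23.000, 21.000, 20.000°), disengaged; cmd=(0,0,0) → follower holds at (23.000, 41.000, -80.500°)
step 3: Δleader=(-16.000, -22.000, -32.000°), engaged; cmd=(-17.000, -90.000, -127.500°) → follower=(6.000, -49.000, -208.000°)
step 4: Δleader=(19.000, -23.000, -25.000°), disengaged; cmd=(0,0,0) → follower holds at (6.000, -49.000, -208.000°)
step 5: Δleader=(-17.000, 17.000, -42.000°), engaged; cmd=(-18.000, 66.000, -167.500°) → follower=(-12.000, 17.000, -375.500°)
step 6: Δleader=(-19.000, -10.000, -27.000°), engaged; cmd=(-20.000, -42.000, -107.500°) → follower=(-32.000, -25.000, -483.000°)
step 7: Δleader=(12.000, -21.000, 18.000°), engaged; cmd=(11.000, -86.000, 72.500°) → follower=(-21.000, -111.000, -410.500°)
step 8: Δleader=(-17.000, 18.000, 44.000°), engaged; cmd=(-18.000, 70.000, 176.500°) → follower=(-39.000, -41.000, -234.000°)


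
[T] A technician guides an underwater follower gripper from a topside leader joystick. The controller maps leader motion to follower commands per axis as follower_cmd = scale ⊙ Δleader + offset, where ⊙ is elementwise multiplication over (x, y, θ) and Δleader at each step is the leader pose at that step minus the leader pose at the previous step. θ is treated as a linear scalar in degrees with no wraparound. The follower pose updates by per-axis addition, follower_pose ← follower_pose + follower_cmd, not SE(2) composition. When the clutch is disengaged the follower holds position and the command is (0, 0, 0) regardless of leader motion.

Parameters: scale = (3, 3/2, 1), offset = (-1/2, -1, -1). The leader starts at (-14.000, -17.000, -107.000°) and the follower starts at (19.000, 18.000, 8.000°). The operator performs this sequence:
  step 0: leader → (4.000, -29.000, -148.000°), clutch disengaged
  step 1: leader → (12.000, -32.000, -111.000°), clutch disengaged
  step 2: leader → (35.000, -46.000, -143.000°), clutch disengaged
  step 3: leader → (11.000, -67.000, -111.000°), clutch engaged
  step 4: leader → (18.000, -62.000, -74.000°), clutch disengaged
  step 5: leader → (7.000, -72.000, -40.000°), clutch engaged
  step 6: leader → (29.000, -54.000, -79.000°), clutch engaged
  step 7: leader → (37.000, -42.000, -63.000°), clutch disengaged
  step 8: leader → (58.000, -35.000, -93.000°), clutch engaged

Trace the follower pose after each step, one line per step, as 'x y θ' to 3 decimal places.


step 0: Δleader=(18.000, -12.000, -41.000°), disengaged; cmd=(0,0,0) → follower holds at (19.000, 18.000, 8.000°)
step 1: Δleader=(8.000, -3.000, 37.000°), disengaged; cmd=(0,0,0) → follower holds at (19.000, 18.000, 8.000°)
step 2: Δleader=(23.000, -14.000, -32.000°), disengaged; cmd=(0,0,0) → follower holds at (19.000, 18.000, 8.000°)
step 3: Δleader=(-24.000, -21.000, 32.000°), engaged; cmd=(-72.500, -32.500, 31.000°) → follower=(-53.500, -14.500, 39.000°)
step 4: Δleader=(7.000, 5.000, 37.000°), disengaged; cmd=(0,0,0) → follower holds at (-53.500, -14.500, 39.000°)
step 5: Δleader=(-11.000, -10.000, 34.000°), engaged; cmd=(-33.500, -16.000, 33.000°) → follower=(-87.000, -30.500, 72.000°)
step 6: Δleader=(22.000, 18.000, -39.000°), engaged; cmd=(65.500, 26.000, -40.000°) → follower=(-21.500, -4.500, 32.000°)
step 7: Δleader=(8.000, 12.000, 16.000°), disengaged; cmd=(0,0,0) → follower holds at (-21.500, -4.500, 32.000°)
step 8: Δleader=(21.000, 7.000, -30.000°), engaged; cmd=(62.500, 9.500, -31.000°) → follower=(41.000, 5.000, 1.000°)

19.000 18.000 8.000
19.000 18.000 8.000
19.000 18.000 8.000
-53.500 -14.500 39.000
-53.500 -14.500 39.000
-87.000 -30.500 72.000
-21.500 -4.500 32.000
-21.500 -4.500 32.000
41.000 5.000 1.000


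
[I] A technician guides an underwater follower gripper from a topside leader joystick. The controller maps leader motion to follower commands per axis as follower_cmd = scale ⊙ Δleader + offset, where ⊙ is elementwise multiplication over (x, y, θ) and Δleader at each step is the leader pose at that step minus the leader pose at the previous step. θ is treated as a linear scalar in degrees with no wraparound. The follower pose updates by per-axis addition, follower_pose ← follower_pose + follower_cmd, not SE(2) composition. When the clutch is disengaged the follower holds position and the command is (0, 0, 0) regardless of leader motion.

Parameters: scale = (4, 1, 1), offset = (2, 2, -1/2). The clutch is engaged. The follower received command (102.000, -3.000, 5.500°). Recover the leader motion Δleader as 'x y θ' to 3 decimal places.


axis x: (102.000 − 2) / (4) = 25.000
axis y: (-3.000 − 2) / (1) = -5.000
axis θ: (5.500 − -1/2) / (1) = 6.000

25.000 -5.000 6.000


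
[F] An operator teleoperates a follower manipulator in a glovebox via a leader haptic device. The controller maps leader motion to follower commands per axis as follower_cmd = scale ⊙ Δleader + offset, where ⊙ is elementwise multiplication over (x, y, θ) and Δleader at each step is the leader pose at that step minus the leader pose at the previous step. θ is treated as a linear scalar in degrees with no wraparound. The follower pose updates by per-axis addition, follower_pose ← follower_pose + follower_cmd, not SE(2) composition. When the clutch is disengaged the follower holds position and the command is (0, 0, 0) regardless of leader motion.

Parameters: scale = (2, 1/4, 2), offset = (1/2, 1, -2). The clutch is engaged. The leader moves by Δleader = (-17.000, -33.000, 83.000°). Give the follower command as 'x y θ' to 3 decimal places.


-33.500 -7.250 164.000

axis x: 2·-17.000 + 1/2 = -33.500
axis y: 1/4·-33.000 + 1 = -7.250
axis θ: 2·83.000 + -2 = 164.000


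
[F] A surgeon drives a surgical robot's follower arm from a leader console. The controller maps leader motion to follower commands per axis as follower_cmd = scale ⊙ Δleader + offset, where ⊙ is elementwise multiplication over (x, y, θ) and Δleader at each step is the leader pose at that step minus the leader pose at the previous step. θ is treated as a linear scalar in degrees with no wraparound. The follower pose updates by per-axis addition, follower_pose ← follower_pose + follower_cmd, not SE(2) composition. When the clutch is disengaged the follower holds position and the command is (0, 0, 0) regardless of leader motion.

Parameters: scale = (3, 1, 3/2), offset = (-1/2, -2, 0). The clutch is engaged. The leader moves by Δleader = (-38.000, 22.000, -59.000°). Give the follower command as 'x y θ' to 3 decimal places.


-114.500 20.000 -88.500

axis x: 3·-38.000 + -1/2 = -114.500
axis y: 1·22.000 + -2 = 20.000
axis θ: 3/2·-59.000 + 0 = -88.500


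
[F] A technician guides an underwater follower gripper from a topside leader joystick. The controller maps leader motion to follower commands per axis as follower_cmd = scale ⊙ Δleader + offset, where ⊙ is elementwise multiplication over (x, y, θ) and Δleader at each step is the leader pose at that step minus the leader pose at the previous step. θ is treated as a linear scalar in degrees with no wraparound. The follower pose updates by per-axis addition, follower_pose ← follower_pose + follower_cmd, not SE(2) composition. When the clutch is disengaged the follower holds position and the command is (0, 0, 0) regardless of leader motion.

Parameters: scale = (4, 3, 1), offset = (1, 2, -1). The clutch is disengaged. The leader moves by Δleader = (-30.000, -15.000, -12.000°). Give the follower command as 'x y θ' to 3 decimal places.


0.000 0.000 0.000

clutch disengaged → follower holds; cmd = (0, 0, 0)


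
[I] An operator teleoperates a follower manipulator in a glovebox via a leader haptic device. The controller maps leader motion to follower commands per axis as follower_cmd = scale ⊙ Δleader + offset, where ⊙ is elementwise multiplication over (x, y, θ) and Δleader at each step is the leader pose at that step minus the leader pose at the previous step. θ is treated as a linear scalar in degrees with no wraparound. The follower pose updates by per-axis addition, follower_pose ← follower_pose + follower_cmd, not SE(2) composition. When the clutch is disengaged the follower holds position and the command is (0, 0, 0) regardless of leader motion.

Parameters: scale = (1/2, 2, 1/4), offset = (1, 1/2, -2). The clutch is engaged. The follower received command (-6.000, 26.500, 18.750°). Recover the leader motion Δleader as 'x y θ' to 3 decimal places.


-14.000 13.000 83.000

axis x: (-6.000 − 1) / (1/2) = -14.000
axis y: (26.500 − 1/2) / (2) = 13.000
axis θ: (18.750 − -2) / (1/4) = 83.000


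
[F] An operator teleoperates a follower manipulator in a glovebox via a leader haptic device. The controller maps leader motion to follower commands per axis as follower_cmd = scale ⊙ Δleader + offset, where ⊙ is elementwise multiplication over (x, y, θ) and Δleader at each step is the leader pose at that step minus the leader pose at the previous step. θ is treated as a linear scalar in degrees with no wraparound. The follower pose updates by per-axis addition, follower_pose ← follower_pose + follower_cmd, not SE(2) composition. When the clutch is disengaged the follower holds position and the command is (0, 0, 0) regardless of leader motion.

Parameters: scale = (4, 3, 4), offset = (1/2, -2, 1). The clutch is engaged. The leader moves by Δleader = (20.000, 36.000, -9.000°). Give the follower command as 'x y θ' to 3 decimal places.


80.500 106.000 -35.000

axis x: 4·20.000 + 1/2 = 80.500
axis y: 3·36.000 + -2 = 106.000
axis θ: 4·-9.000 + 1 = -35.000


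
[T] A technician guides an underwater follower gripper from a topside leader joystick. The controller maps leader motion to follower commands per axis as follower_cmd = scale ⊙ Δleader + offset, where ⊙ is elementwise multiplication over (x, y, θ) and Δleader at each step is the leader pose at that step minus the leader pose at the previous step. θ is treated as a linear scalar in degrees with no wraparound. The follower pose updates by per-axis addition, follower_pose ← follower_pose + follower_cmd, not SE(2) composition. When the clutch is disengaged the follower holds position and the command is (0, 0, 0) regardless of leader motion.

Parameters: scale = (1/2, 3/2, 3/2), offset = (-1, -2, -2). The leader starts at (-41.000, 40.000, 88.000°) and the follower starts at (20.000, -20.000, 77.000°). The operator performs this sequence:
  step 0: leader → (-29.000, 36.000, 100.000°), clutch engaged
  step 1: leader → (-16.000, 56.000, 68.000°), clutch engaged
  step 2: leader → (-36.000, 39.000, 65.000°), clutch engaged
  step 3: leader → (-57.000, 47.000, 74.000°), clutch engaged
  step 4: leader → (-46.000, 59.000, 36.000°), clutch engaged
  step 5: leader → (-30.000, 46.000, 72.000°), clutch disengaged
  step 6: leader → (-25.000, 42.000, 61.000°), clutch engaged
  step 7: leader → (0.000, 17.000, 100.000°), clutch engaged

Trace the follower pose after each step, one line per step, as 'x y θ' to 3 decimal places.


25.000 -28.000 93.000
30.500 0.000 43.000
19.500 -27.500 36.500
8.000 -17.500 48.000
12.500 -1.500 -11.000
12.500 -1.500 -11.000
14.000 -9.500 -29.500
25.500 -49.000 27.000

step 0: Δleader=(12.000, -4.000, 12.000°), engaged; cmd=(5.000, -8.000, 16.000°) → follower=(25.000, -28.000, 93.000°)
step 1: Δleader=(13.000, 20.000, -32.000°), engaged; cmd=(5.500, 28.000, -50.000°) → follower=(30.500, 0.000, 43.000°)
step 2: Δleader=(-20.000, -17.000, -3.000°), engaged; cmd=(-11.000, -27.500, -6.500°) → follower=(19.500, -27.500, 36.500°)
step 3: Δleader=(-21.000, 8.000, 9.000°), engaged; cmd=(-11.500, 10.000, 11.500°) → follower=(8.000, -17.500, 48.000°)
step 4: Δleader=(11.000, 12.000, -38.000°), engaged; cmd=(4.500, 16.000, -59.000°) → follower=(12.500, -1.500, -11.000°)
step 5: Δleader=(16.000, -13.000, 36.000°), disengaged; cmd=(0,0,0) → follower holds at (12.500, -1.500, -11.000°)
step 6: Δleader=(5.000, -4.000, -11.000°), engaged; cmd=(1.500, -8.000, -18.500°) → follower=(14.000, -9.500, -29.500°)
step 7: Δleader=(25.000, -25.000, 39.000°), engaged; cmd=(11.500, -39.500, 56.500°) → follower=(25.500, -49.000, 27.000°)


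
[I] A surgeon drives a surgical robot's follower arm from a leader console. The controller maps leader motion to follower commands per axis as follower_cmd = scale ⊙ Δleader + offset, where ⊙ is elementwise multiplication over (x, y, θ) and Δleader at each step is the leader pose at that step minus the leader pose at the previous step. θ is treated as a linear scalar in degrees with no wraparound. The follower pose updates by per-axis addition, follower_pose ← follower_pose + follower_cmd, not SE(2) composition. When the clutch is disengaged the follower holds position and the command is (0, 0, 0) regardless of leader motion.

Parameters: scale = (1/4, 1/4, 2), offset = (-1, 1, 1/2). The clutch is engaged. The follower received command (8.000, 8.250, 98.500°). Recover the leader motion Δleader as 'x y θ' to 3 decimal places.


axis x: (8.000 − -1) / (1/4) = 36.000
axis y: (8.250 − 1) / (1/4) = 29.000
axis θ: (98.500 − 1/2) / (2) = 49.000

36.000 29.000 49.000


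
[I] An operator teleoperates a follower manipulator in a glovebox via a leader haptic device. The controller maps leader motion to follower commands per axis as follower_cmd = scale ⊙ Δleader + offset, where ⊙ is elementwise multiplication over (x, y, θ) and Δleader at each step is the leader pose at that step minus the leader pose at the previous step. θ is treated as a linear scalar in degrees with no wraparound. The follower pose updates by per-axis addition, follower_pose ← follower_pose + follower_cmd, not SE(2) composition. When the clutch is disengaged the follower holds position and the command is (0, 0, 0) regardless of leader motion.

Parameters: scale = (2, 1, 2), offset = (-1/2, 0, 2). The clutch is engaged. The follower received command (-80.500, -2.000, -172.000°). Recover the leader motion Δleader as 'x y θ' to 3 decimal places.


-40.000 -2.000 -87.000

axis x: (-80.500 − -1/2) / (2) = -40.000
axis y: (-2.000 − 0) / (1) = -2.000
axis θ: (-172.000 − 2) / (2) = -87.000


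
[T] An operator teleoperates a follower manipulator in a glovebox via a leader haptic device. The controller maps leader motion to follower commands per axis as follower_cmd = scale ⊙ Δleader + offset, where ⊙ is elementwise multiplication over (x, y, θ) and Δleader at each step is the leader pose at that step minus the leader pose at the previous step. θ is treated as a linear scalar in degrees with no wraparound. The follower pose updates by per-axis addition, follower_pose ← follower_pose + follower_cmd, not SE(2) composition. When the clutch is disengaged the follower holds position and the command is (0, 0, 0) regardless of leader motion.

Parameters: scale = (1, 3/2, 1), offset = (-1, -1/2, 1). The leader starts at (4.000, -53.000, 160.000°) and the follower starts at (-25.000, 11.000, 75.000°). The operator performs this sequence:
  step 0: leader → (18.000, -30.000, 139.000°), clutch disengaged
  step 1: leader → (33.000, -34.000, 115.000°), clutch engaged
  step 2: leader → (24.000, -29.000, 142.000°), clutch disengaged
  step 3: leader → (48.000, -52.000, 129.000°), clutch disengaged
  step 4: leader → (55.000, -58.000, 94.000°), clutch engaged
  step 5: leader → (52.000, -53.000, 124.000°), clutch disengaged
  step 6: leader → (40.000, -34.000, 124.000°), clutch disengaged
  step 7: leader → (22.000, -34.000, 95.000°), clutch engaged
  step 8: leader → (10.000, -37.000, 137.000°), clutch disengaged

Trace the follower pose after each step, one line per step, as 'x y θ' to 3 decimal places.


step 0: Δleader=(14.000, 23.000, -21.000°), disengaged; cmd=(0,0,0) → follower holds at (-25.000, 11.000, 75.000°)
step 1: Δleader=(15.000, -4.000, -24.000°), engaged; cmd=(14.000, -6.500, -23.000°) → follower=(-11.000, 4.500, 52.000°)
step 2: Δleader=(-9.000, 5.000, 27.000°), disengaged; cmd=(0,0,0) → follower holds at (-11.000, 4.500, 52.000°)
step 3: Δleader=(24.000, -23.000, -13.000°), disengaged; cmd=(0,0,0) → follower holds at (-11.000, 4.500, 52.000°)
step 4: Δleader=(7.000, -6.000, -35.000°), engaged; cmd=(6.000, -9.500, -34.000°) → follower=(-5.000, -5.000, 18.000°)
step 5: Δleader=(-3.000, 5.000, 30.000°), disengaged; cmd=(0,0,0) → follower holds at (-5.000, -5.000, 18.000°)
step 6: Δleader=(-12.000, 19.000, 0.000°), disengaged; cmd=(0,0,0) → follower holds at (-5.000, -5.000, 18.000°)
step 7: Δleader=(-18.000, 0.000, -29.000°), engaged; cmd=(-19.000, -0.500, -28.000°) → follower=(-24.000, -5.500, -10.000°)
step 8: Δleader=(-12.000, -3.000, 42.000°), disengaged; cmd=(0,0,0) → follower holds at (-24.000, -5.500, -10.000°)

-25.000 11.000 75.000
-11.000 4.500 52.000
-11.000 4.500 52.000
-11.000 4.500 52.000
-5.000 -5.000 18.000
-5.000 -5.000 18.000
-5.000 -5.000 18.000
-24.000 -5.500 -10.000
-24.000 -5.500 -10.000


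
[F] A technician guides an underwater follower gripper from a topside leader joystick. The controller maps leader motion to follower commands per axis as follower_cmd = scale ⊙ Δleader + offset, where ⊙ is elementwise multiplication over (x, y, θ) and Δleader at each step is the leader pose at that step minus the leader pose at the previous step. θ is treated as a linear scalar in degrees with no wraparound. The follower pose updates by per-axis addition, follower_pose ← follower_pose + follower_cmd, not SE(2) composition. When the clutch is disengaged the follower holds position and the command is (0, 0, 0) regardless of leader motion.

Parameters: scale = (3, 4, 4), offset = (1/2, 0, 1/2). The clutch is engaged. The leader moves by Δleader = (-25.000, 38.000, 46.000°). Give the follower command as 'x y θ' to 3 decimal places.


-74.500 152.000 184.500

axis x: 3·-25.000 + 1/2 = -74.500
axis y: 4·38.000 + 0 = 152.000
axis θ: 4·46.000 + 1/2 = 184.500


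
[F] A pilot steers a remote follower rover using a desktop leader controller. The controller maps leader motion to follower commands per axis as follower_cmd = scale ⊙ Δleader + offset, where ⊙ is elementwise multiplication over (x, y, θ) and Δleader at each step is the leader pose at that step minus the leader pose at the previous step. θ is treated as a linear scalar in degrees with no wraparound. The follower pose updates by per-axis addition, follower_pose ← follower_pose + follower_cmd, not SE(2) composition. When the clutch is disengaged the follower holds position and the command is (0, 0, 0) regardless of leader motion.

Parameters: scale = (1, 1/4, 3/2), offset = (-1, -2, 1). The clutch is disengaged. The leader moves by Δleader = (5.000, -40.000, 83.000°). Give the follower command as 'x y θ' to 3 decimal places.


0.000 0.000 0.000

clutch disengaged → follower holds; cmd = (0, 0, 0)


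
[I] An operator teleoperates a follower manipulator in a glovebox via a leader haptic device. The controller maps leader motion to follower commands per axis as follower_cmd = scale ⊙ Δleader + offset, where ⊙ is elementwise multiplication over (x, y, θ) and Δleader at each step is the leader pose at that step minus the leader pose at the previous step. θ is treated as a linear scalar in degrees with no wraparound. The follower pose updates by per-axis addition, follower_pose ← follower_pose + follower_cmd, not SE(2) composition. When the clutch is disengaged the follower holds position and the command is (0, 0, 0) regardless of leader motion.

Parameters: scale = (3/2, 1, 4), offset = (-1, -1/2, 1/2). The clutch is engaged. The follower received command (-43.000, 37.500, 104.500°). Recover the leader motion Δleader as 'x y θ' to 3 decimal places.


-28.000 38.000 26.000

axis x: (-43.000 − -1) / (3/2) = -28.000
axis y: (37.500 − -1/2) / (1) = 38.000
axis θ: (104.500 − 1/2) / (4) = 26.000


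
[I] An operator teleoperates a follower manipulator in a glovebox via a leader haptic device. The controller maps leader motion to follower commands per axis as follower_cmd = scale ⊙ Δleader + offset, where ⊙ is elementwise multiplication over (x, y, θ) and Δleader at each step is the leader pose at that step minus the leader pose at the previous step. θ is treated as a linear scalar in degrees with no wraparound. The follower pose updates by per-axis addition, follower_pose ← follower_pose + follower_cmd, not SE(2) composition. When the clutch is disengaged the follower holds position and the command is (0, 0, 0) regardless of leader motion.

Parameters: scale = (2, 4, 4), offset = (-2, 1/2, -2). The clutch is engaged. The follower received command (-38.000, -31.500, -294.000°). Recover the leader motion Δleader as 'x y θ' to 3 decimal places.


axis x: (-38.000 − -2) / (2) = -18.000
axis y: (-31.500 − 1/2) / (4) = -8.000
axis θ: (-294.000 − -2) / (4) = -73.000

-18.000 -8.000 -73.000


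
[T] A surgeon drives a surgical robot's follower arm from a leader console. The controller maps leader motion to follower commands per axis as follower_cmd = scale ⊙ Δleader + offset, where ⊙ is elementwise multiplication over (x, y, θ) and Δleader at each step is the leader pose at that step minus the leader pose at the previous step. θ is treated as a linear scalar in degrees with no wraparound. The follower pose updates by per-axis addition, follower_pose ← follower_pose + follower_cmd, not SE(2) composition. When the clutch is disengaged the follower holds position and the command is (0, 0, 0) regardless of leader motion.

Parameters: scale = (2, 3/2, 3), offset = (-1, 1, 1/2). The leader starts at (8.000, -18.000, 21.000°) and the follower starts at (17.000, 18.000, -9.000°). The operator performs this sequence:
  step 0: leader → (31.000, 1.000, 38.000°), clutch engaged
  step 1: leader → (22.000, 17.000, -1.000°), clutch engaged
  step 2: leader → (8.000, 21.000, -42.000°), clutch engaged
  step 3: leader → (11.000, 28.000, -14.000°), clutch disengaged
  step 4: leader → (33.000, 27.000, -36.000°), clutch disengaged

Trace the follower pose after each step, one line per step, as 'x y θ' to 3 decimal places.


62.000 47.500 42.500
43.000 72.500 -74.000
14.000 79.500 -196.500
14.000 79.500 -196.500
14.000 79.500 -196.500

step 0: Δleader=(23.000, 19.000, 17.000°), engaged; cmd=(45.000, 29.500, 51.500°) → follower=(62.000, 47.500, 42.500°)
step 1: Δleader=(-9.000, 16.000, -39.000°), engaged; cmd=(-19.000, 25.000, -116.500°) → follower=(43.000, 72.500, -74.000°)
step 2: Δleader=(-14.000, 4.000, -41.000°), engaged; cmd=(-29.000, 7.000, -122.500°) → follower=(14.000, 79.500, -196.500°)
step 3: Δleader=(3.000, 7.000, 28.000°), disengaged; cmd=(0,0,0) → follower holds at (14.000, 79.500, -196.500°)
step 4: Δleader=(22.000, -1.000, -22.000°), disengaged; cmd=(0,0,0) → follower holds at (14.000, 79.500, -196.500°)


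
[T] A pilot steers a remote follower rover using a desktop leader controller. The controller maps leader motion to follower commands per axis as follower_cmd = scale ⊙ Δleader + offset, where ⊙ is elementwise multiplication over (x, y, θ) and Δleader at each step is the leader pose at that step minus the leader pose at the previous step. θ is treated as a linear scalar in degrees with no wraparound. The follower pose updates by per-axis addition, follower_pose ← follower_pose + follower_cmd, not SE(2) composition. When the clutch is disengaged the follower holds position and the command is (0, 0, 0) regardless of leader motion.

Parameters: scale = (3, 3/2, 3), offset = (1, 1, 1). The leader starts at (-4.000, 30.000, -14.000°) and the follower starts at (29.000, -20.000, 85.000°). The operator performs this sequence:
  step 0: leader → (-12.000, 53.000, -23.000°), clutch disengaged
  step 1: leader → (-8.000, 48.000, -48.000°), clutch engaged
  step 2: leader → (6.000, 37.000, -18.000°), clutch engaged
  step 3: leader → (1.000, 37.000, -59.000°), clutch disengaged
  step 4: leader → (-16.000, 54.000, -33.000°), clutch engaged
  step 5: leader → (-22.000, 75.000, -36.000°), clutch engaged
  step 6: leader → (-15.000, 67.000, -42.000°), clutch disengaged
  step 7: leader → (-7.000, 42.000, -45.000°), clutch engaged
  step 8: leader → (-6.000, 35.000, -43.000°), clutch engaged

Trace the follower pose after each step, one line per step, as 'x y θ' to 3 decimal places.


step 0: Δleader=(-8.000, 23.000, -9.000°), disengaged; cmd=(0,0,0) → follower holds at (29.000, -20.000, 85.000°)
step 1: Δleader=(4.000, -5.000, -25.000°), engaged; cmd=(13.000, -6.500, -74.000°) → follower=(42.000, -26.500, 11.000°)
step 2: Δleader=(14.000, -11.000, 30.000°), engaged; cmd=(43.000, -15.500, 91.000°) → follower=(85.000, -42.000, 102.000°)
step 3: Δleader=(-5.000, 0.000, -41.000°), disengaged; cmd=(0,0,0) → follower holds at (85.000, -42.000, 102.000°)
step 4: Δleader=(-17.000, 17.000, 26.000°), engaged; cmd=(-50.000, 26.500, 79.000°) → follower=(35.000, -15.500, 181.000°)
step 5: Δleader=(-6.000, 21.000, -3.000°), engaged; cmd=(-17.000, 32.500, -8.000°) → follower=(18.000, 17.000, 173.000°)
step 6: Δleader=(7.000, -8.000, -6.000°), disengaged; cmd=(0,0,0) → follower holds at (18.000, 17.000, 173.000°)
step 7: Δleader=(8.000, -25.000, -3.000°), engaged; cmd=(25.000, -36.500, -8.000°) → follower=(43.000, -19.500, 165.000°)
step 8: Δleader=(1.000, -7.000, 2.000°), engaged; cmd=(4.000, -9.500, 7.000°) → follower=(47.000, -29.000, 172.000°)

29.000 -20.000 85.000
42.000 -26.500 11.000
85.000 -42.000 102.000
85.000 -42.000 102.000
35.000 -15.500 181.000
18.000 17.000 173.000
18.000 17.000 173.000
43.000 -19.500 165.000
47.000 -29.000 172.000


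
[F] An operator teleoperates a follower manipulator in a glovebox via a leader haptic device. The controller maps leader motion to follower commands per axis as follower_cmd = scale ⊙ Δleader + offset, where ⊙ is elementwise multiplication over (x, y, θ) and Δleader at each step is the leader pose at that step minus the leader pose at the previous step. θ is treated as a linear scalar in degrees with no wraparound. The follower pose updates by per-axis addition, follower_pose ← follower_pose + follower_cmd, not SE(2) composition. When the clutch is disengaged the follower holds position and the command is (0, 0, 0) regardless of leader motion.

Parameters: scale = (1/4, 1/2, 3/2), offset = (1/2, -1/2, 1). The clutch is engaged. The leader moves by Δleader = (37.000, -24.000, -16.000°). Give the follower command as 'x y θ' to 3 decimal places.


9.750 -12.500 -23.000

axis x: 1/4·37.000 + 1/2 = 9.750
axis y: 1/2·-24.000 + -1/2 = -12.500
axis θ: 3/2·-16.000 + 1 = -23.000


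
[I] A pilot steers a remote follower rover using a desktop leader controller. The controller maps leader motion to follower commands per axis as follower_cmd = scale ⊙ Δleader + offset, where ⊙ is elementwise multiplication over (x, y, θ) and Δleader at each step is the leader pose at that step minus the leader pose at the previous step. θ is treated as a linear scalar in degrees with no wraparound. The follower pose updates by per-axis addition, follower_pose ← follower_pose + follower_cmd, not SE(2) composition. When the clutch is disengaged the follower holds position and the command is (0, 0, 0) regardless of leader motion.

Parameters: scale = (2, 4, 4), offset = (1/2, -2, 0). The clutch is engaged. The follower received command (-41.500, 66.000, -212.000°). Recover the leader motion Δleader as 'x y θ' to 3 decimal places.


axis x: (-41.500 − 1/2) / (2) = -21.000
axis y: (66.000 − -2) / (4) = 17.000
axis θ: (-212.000 − 0) / (4) = -53.000

-21.000 17.000 -53.000


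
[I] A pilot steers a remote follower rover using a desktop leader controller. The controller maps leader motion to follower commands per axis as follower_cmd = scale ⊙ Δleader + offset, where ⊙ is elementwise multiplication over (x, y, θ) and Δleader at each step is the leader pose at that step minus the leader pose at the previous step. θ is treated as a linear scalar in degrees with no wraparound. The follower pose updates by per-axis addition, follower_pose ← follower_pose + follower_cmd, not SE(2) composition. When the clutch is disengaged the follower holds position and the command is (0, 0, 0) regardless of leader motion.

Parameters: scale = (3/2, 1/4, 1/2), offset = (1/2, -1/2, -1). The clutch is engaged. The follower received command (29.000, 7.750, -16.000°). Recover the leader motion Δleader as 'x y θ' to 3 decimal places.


axis x: (29.000 − 1/2) / (3/2) = 19.000
axis y: (7.750 − -1/2) / (1/4) = 33.000
axis θ: (-16.000 − -1) / (1/2) = -30.000

19.000 33.000 -30.000


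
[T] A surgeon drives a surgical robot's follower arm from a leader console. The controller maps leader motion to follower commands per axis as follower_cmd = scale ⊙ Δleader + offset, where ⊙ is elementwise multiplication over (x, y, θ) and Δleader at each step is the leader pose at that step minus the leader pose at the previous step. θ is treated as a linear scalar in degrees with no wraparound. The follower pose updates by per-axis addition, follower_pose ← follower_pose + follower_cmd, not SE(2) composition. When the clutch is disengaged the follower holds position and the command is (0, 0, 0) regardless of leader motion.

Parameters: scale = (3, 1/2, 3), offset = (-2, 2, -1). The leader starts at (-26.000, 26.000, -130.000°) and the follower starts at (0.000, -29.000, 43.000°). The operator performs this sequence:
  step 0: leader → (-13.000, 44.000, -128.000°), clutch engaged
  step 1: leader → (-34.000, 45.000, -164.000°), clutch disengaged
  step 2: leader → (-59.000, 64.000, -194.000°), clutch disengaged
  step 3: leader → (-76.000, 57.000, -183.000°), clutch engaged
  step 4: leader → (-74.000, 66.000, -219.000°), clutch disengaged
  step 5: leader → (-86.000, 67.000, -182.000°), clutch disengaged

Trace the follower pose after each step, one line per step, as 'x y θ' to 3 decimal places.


step 0: Δleader=(13.000, 18.000, 2.000°), engaged; cmd=(37.000, 11.000, 5.000°) → follower=(37.000, -18.000, 48.000°)
step 1: Δleader=(-21.000, 1.000, -36.000°), disengaged; cmd=(0,0,0) → follower holds at (37.000, -18.000, 48.000°)
step 2: Δleader=(-25.000, 19.000, -30.000°), disengaged; cmd=(0,0,0) → follower holds at (37.000, -18.000, 48.000°)
step 3: Δleader=(-17.000, -7.000, 11.000°), engaged; cmd=(-53.000, -1.500, 32.000°) → follower=(-16.000, -19.500, 80.000°)
step 4: Δleader=(2.000, 9.000, -36.000°), disengaged; cmd=(0,0,0) → follower holds at (-16.000, -19.500, 80.000°)
step 5: Δleader=(-12.000, 1.000, 37.000°), disengaged; cmd=(0,0,0) → follower holds at (-16.000, -19.500, 80.000°)

37.000 -18.000 48.000
37.000 -18.000 48.000
37.000 -18.000 48.000
-16.000 -19.500 80.000
-16.000 -19.500 80.000
-16.000 -19.500 80.000


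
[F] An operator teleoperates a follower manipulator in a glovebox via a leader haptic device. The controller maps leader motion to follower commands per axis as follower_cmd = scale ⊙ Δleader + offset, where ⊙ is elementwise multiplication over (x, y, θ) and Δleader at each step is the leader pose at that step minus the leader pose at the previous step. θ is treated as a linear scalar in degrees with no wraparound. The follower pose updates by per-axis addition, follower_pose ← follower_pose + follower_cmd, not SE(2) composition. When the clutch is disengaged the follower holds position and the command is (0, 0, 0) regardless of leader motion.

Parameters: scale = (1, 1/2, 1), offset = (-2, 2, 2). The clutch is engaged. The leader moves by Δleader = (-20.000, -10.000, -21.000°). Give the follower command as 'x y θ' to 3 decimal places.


-22.000 -3.000 -19.000

axis x: 1·-20.000 + -2 = -22.000
axis y: 1/2·-10.000 + 2 = -3.000
axis θ: 1·-21.000 + 2 = -19.000


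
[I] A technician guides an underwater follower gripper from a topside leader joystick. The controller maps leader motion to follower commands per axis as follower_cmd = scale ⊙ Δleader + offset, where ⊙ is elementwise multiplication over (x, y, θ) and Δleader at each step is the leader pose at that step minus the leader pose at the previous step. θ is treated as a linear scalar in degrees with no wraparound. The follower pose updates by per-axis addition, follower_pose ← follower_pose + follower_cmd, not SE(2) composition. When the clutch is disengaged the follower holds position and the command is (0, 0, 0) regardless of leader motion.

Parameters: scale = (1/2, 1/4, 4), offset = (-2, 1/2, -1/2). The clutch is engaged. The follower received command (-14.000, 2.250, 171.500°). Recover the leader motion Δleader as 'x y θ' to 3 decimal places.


-24.000 7.000 43.000

axis x: (-14.000 − -2) / (1/2) = -24.000
axis y: (2.250 − 1/2) / (1/4) = 7.000
axis θ: (171.500 − -1/2) / (4) = 43.000


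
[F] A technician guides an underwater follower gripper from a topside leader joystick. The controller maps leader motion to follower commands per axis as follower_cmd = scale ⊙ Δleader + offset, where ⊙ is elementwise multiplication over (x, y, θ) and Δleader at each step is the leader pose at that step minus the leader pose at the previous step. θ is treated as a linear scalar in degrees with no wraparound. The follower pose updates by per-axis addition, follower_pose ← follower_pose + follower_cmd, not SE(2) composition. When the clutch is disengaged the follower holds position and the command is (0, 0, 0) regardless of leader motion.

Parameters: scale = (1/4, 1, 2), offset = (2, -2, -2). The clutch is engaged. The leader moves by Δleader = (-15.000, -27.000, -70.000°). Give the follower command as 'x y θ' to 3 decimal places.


-1.750 -29.000 -142.000

axis x: 1/4·-15.000 + 2 = -1.750
axis y: 1·-27.000 + -2 = -29.000
axis θ: 2·-70.000 + -2 = -142.000
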